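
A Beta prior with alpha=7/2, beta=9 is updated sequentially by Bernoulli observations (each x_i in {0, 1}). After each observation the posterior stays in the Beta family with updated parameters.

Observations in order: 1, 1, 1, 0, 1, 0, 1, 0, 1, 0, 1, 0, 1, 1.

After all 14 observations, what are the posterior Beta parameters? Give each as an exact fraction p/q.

alpha=25/2, beta=14

obs 1: x=1 → posterior Beta(9/2, 9)
obs 2: x=1 → posterior Beta(11/2, 9)
obs 3: x=1 → posterior Beta(13/2, 9)
obs 4: x=0 → posterior Beta(13/2, 10)
obs 5: x=1 → posterior Beta(15/2, 10)
obs 6: x=0 → posterior Beta(15/2, 11)
obs 7: x=1 → posterior Beta(17/2, 11)
obs 8: x=0 → posterior Beta(17/2, 12)
obs 9: x=1 → posterior Beta(19/2, 12)
obs 10: x=0 → posterior Beta(19/2, 13)
obs 11: x=1 → posterior Beta(21/2, 13)
obs 12: x=0 → posterior Beta(21/2, 14)
obs 13: x=1 → posterior Beta(23/2, 14)
obs 14: x=1 → posterior Beta(25/2, 14)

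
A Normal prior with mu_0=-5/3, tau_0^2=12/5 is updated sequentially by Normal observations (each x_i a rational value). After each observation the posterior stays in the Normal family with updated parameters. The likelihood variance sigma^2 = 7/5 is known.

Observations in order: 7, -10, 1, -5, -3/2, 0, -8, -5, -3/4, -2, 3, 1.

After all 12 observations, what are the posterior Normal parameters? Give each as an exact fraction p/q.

mu_0=-764/453, tau_0^2=84/755

obs 1: x=7 → posterior Normal(217/57, 84/95)
obs 2: x=-10 → posterior Normal(-143/93, 84/155)
obs 3: x=1 → posterior Normal(-107/129, 84/215)
obs 4: x=-5 → posterior Normal(-287/165, 84/275)
obs 5: x=-3/2 → posterior Normal(-341/201, 84/335)
obs 6: x=0 → posterior Normal(-341/237, 84/395)
obs 7: x=-8 → posterior Normal(-629/273, 12/65)
obs 8: x=-5 → posterior Normal(-809/309, 84/515)
obs 9: x=-3/4 → posterior Normal(-836/345, 84/575)
obs 10: x=-2 → posterior Normal(-908/381, 84/635)
obs 11: x=3 → posterior Normal(-800/417, 84/695)
obs 12: x=1 → posterior Normal(-764/453, 84/755)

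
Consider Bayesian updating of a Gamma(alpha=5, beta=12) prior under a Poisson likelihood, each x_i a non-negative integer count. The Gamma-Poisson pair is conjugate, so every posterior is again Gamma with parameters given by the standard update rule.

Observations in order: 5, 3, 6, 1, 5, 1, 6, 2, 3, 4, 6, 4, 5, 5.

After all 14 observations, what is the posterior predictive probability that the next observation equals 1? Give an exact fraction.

12551743660288866761907440539619111885210068595698091955091302324857014726383467900174336/55533286725436600015342211508328744516059680222346098411797141428073753123071084716289129

obs 1: x=5 → posterior Gamma(10, 13)
obs 2: x=3 → posterior Gamma(13, 14)
obs 3: x=6 → posterior Gamma(19, 15)
obs 4: x=1 → posterior Gamma(20, 16)
obs 5: x=5 → posterior Gamma(25, 17)
obs 6: x=1 → posterior Gamma(26, 18)
obs 7: x=6 → posterior Gamma(32, 19)
obs 8: x=2 → posterior Gamma(34, 20)
obs 9: x=3 → posterior Gamma(37, 21)
obs 10: x=4 → posterior Gamma(41, 22)
obs 11: x=6 → posterior Gamma(47, 23)
obs 12: x=4 → posterior Gamma(51, 24)
obs 13: x=5 → posterior Gamma(56, 25)
obs 14: x=5 → posterior Gamma(61, 26)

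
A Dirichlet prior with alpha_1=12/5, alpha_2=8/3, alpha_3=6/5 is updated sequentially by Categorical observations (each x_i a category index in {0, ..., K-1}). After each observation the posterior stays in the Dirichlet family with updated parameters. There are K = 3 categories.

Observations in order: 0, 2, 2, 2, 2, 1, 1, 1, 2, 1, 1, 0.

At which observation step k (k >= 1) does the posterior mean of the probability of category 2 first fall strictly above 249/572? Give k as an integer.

obs 1: x=0 → posterior Dirichlet(17/5, 8/3, 6/5)
obs 2: x=2 → posterior Dirichlet(17/5, 8/3, 11/5)
obs 3: x=2 → posterior Dirichlet(17/5, 8/3, 16/5)
obs 4: x=2 → posterior Dirichlet(17/5, 8/3, 21/5)
obs 5: x=2 → posterior Dirichlet(17/5, 8/3, 26/5)
obs 6: x=1 → posterior Dirichlet(17/5, 11/3, 26/5)
obs 7: x=1 → posterior Dirichlet(17/5, 14/3, 26/5)
obs 8: x=1 → posterior Dirichlet(17/5, 17/3, 26/5)
obs 9: x=2 → posterior Dirichlet(17/5, 17/3, 31/5)
obs 10: x=1 → posterior Dirichlet(17/5, 20/3, 31/5)
obs 11: x=1 → posterior Dirichlet(17/5, 23/3, 31/5)
obs 12: x=0 → posterior Dirichlet(22/5, 23/3, 31/5)

k = 5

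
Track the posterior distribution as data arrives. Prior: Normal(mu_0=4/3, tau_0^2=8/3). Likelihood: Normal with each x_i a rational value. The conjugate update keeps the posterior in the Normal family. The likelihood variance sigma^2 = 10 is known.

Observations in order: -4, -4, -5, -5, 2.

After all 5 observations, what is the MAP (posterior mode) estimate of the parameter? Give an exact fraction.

obs 1: x=-4 → posterior Normal(4/19, 40/19)
obs 2: x=-4 → posterior Normal(-12/23, 40/23)
obs 3: x=-5 → posterior Normal(-32/27, 40/27)
obs 4: x=-5 → posterior Normal(-52/31, 40/31)
obs 5: x=2 → posterior Normal(-44/35, 8/7)

-44/35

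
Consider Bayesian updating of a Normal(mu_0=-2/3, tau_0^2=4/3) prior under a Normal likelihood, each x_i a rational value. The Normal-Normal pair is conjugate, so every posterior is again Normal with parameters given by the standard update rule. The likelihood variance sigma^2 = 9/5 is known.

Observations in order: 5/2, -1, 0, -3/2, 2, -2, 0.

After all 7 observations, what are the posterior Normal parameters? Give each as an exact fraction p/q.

mu_0=-18/167, tau_0^2=36/167

obs 1: x=5/2 → posterior Normal(32/47, 36/47)
obs 2: x=-1 → posterior Normal(12/67, 36/67)
obs 3: x=0 → posterior Normal(4/29, 12/29)
obs 4: x=-3/2 → posterior Normal(-18/107, 36/107)
obs 5: x=2 → posterior Normal(22/127, 36/127)
obs 6: x=-2 → posterior Normal(-6/49, 12/49)
obs 7: x=0 → posterior Normal(-18/167, 36/167)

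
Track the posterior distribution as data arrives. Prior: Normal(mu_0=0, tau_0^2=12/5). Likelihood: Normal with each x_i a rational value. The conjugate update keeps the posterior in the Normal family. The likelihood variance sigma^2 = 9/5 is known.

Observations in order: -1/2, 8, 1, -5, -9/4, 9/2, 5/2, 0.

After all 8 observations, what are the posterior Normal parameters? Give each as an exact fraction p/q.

obs 1: x=-1/2 → posterior Normal(-2/7, 36/35)
obs 2: x=8 → posterior Normal(30/11, 36/55)
obs 3: x=1 → posterior Normal(34/15, 12/25)
obs 4: x=-5 → posterior Normal(14/19, 36/95)
obs 5: x=-9/4 → posterior Normal(5/23, 36/115)
obs 6: x=9/2 → posterior Normal(23/27, 4/15)
obs 7: x=5/2 → posterior Normal(33/31, 36/155)
obs 8: x=0 → posterior Normal(33/35, 36/175)

mu_0=33/35, tau_0^2=36/175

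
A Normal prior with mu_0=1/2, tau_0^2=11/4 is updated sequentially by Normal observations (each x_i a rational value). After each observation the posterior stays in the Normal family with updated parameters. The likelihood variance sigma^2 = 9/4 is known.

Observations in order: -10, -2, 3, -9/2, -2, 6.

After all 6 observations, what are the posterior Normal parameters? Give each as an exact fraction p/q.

mu_0=-4/3, tau_0^2=33/100

obs 1: x=-10 → posterior Normal(-211/40, 99/80)
obs 2: x=-2 → posterior Normal(-255/62, 99/124)
obs 3: x=3 → posterior Normal(-9/4, 33/56)
obs 4: x=-9/2 → posterior Normal(-144/53, 99/212)
obs 5: x=-2 → posterior Normal(-83/32, 99/256)
obs 6: x=6 → posterior Normal(-4/3, 33/100)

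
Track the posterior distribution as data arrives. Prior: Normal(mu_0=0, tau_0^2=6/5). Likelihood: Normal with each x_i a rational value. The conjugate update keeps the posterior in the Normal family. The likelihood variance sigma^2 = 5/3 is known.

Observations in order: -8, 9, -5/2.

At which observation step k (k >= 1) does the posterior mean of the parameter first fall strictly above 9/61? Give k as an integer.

obs 1: x=-8 → posterior Normal(-144/43, 30/43)
obs 2: x=9 → posterior Normal(18/61, 30/61)
obs 3: x=-5/2 → posterior Normal(-27/79, 30/79)

k = 2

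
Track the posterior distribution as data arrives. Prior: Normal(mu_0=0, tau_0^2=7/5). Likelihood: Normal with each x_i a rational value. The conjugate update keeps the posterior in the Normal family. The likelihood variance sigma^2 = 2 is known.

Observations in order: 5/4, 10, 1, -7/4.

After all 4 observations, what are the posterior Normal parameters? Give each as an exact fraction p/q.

mu_0=147/76, tau_0^2=7/19

obs 1: x=5/4 → posterior Normal(35/68, 14/17)
obs 2: x=10 → posterior Normal(105/32, 7/12)
obs 3: x=1 → posterior Normal(343/124, 14/31)
obs 4: x=-7/4 → posterior Normal(147/76, 7/19)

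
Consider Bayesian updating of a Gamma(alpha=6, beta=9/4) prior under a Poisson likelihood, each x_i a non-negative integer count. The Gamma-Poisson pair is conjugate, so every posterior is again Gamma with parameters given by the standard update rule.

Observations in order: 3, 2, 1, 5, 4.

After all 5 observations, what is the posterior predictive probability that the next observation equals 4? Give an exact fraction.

obs 1: x=3 → posterior Gamma(9, 13/4)
obs 2: x=2 → posterior Gamma(11, 17/4)
obs 3: x=1 → posterior Gamma(12, 21/4)
obs 4: x=5 → posterior Gamma(17, 25/4)
obs 5: x=4 → posterior Gamma(21, 29/4)

423110490137360096092398501904521728/2781855434090103443811378243892171521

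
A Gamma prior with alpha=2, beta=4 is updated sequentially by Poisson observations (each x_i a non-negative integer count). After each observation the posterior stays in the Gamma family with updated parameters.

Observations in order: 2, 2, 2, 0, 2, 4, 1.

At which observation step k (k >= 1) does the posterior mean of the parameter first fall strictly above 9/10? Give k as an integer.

k = 2

obs 1: x=2 → posterior Gamma(4, 5)
obs 2: x=2 → posterior Gamma(6, 6)
obs 3: x=2 → posterior Gamma(8, 7)
obs 4: x=0 → posterior Gamma(8, 8)
obs 5: x=2 → posterior Gamma(10, 9)
obs 6: x=4 → posterior Gamma(14, 10)
obs 7: x=1 → posterior Gamma(15, 11)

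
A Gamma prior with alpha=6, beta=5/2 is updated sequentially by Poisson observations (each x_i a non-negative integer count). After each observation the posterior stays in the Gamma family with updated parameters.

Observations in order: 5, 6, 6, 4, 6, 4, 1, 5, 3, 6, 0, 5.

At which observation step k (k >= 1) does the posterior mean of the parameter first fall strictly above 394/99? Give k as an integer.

obs 1: x=5 → posterior Gamma(11, 7/2)
obs 2: x=6 → posterior Gamma(17, 9/2)
obs 3: x=6 → posterior Gamma(23, 11/2)
obs 4: x=4 → posterior Gamma(27, 13/2)
obs 5: x=6 → posterior Gamma(33, 15/2)
obs 6: x=4 → posterior Gamma(37, 17/2)
obs 7: x=1 → posterior Gamma(38, 19/2)
obs 8: x=5 → posterior Gamma(43, 21/2)
obs 9: x=3 → posterior Gamma(46, 23/2)
obs 10: x=6 → posterior Gamma(52, 25/2)
obs 11: x=0 → posterior Gamma(52, 27/2)
obs 12: x=5 → posterior Gamma(57, 29/2)

k = 3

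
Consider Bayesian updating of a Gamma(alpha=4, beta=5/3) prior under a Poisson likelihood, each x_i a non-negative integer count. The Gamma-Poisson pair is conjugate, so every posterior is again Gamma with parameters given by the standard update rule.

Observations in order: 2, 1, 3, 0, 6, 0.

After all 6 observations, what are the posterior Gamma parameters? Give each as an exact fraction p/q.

obs 1: x=2 → posterior Gamma(6, 8/3)
obs 2: x=1 → posterior Gamma(7, 11/3)
obs 3: x=3 → posterior Gamma(10, 14/3)
obs 4: x=0 → posterior Gamma(10, 17/3)
obs 5: x=6 → posterior Gamma(16, 20/3)
obs 6: x=0 → posterior Gamma(16, 23/3)

alpha=16, beta=23/3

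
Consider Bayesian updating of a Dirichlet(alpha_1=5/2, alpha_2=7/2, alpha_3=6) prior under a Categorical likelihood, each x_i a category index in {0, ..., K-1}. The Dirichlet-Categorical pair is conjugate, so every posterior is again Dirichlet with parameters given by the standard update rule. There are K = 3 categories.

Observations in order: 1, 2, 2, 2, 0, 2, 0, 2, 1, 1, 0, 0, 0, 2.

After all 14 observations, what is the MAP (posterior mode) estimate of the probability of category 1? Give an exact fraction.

11/46

obs 1: x=1 → posterior Dirichlet(5/2, 9/2, 6)
obs 2: x=2 → posterior Dirichlet(5/2, 9/2, 7)
obs 3: x=2 → posterior Dirichlet(5/2, 9/2, 8)
obs 4: x=2 → posterior Dirichlet(5/2, 9/2, 9)
obs 5: x=0 → posterior Dirichlet(7/2, 9/2, 9)
obs 6: x=2 → posterior Dirichlet(7/2, 9/2, 10)
obs 7: x=0 → posterior Dirichlet(9/2, 9/2, 10)
obs 8: x=2 → posterior Dirichlet(9/2, 9/2, 11)
obs 9: x=1 → posterior Dirichlet(9/2, 11/2, 11)
obs 10: x=1 → posterior Dirichlet(9/2, 13/2, 11)
obs 11: x=0 → posterior Dirichlet(11/2, 13/2, 11)
obs 12: x=0 → posterior Dirichlet(13/2, 13/2, 11)
obs 13: x=0 → posterior Dirichlet(15/2, 13/2, 11)
obs 14: x=2 → posterior Dirichlet(15/2, 13/2, 12)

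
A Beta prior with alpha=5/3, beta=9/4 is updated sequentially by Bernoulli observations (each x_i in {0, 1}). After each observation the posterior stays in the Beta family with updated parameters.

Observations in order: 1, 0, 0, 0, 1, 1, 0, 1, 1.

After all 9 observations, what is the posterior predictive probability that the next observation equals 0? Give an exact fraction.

15/31

obs 1: x=1 → posterior Beta(8/3, 9/4)
obs 2: x=0 → posterior Beta(8/3, 13/4)
obs 3: x=0 → posterior Beta(8/3, 17/4)
obs 4: x=0 → posterior Beta(8/3, 21/4)
obs 5: x=1 → posterior Beta(11/3, 21/4)
obs 6: x=1 → posterior Beta(14/3, 21/4)
obs 7: x=0 → posterior Beta(14/3, 25/4)
obs 8: x=1 → posterior Beta(17/3, 25/4)
obs 9: x=1 → posterior Beta(20/3, 25/4)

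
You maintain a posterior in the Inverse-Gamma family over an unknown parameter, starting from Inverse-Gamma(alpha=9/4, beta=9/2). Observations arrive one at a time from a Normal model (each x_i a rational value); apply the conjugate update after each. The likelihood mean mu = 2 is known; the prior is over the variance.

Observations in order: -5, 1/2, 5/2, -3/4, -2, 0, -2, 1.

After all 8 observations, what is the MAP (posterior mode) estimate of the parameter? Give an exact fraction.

1681/232

obs 1: x=-5 → posterior Inverse-Gamma(11/4, 29)
obs 2: x=1/2 → posterior Inverse-Gamma(13/4, 241/8)
obs 3: x=5/2 → posterior Inverse-Gamma(15/4, 121/4)
obs 4: x=-3/4 → posterior Inverse-Gamma(17/4, 1089/32)
obs 5: x=-2 → posterior Inverse-Gamma(19/4, 1345/32)
obs 6: x=0 → posterior Inverse-Gamma(21/4, 1409/32)
obs 7: x=-2 → posterior Inverse-Gamma(23/4, 1665/32)
obs 8: x=1 → posterior Inverse-Gamma(25/4, 1681/32)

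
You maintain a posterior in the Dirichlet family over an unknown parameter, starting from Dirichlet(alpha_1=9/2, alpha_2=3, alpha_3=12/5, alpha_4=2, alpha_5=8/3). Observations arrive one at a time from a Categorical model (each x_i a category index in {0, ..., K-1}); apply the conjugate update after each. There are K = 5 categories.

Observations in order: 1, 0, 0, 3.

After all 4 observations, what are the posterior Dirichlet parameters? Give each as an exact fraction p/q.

obs 1: x=1 → posterior Dirichlet(9/2, 4, 12/5, 2, 8/3)
obs 2: x=0 → posterior Dirichlet(11/2, 4, 12/5, 2, 8/3)
obs 3: x=0 → posterior Dirichlet(13/2, 4, 12/5, 2, 8/3)
obs 4: x=3 → posterior Dirichlet(13/2, 4, 12/5, 3, 8/3)

alpha_1=13/2, alpha_2=4, alpha_3=12/5, alpha_4=3, alpha_5=8/3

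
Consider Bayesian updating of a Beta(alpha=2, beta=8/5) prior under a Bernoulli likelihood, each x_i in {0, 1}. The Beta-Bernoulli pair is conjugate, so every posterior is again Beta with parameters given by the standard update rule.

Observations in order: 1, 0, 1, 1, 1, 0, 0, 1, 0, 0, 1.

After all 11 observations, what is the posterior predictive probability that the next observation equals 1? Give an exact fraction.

40/73

obs 1: x=1 → posterior Beta(3, 8/5)
obs 2: x=0 → posterior Beta(3, 13/5)
obs 3: x=1 → posterior Beta(4, 13/5)
obs 4: x=1 → posterior Beta(5, 13/5)
obs 5: x=1 → posterior Beta(6, 13/5)
obs 6: x=0 → posterior Beta(6, 18/5)
obs 7: x=0 → posterior Beta(6, 23/5)
obs 8: x=1 → posterior Beta(7, 23/5)
obs 9: x=0 → posterior Beta(7, 28/5)
obs 10: x=0 → posterior Beta(7, 33/5)
obs 11: x=1 → posterior Beta(8, 33/5)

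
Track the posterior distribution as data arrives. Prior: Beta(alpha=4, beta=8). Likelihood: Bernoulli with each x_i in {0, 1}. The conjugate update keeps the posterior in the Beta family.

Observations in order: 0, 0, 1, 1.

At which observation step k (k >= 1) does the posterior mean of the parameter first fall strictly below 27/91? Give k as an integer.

k = 2

obs 1: x=0 → posterior Beta(4, 9)
obs 2: x=0 → posterior Beta(4, 10)
obs 3: x=1 → posterior Beta(5, 10)
obs 4: x=1 → posterior Beta(6, 10)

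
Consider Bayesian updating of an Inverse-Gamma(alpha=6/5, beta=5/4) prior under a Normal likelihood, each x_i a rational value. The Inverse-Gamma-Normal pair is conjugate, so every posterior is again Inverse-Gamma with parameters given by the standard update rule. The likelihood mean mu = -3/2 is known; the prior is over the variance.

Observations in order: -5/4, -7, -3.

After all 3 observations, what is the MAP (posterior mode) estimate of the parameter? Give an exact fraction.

2805/592

obs 1: x=-5/4 → posterior Inverse-Gamma(17/10, 41/32)
obs 2: x=-7 → posterior Inverse-Gamma(11/5, 525/32)
obs 3: x=-3 → posterior Inverse-Gamma(27/10, 561/32)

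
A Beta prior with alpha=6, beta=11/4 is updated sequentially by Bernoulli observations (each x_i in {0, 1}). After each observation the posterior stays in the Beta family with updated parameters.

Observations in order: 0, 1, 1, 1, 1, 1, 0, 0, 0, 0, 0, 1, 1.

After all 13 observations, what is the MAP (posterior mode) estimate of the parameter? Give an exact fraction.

48/79

obs 1: x=0 → posterior Beta(6, 15/4)
obs 2: x=1 → posterior Beta(7, 15/4)
obs 3: x=1 → posterior Beta(8, 15/4)
obs 4: x=1 → posterior Beta(9, 15/4)
obs 5: x=1 → posterior Beta(10, 15/4)
obs 6: x=1 → posterior Beta(11, 15/4)
obs 7: x=0 → posterior Beta(11, 19/4)
obs 8: x=0 → posterior Beta(11, 23/4)
obs 9: x=0 → posterior Beta(11, 27/4)
obs 10: x=0 → posterior Beta(11, 31/4)
obs 11: x=0 → posterior Beta(11, 35/4)
obs 12: x=1 → posterior Beta(12, 35/4)
obs 13: x=1 → posterior Beta(13, 35/4)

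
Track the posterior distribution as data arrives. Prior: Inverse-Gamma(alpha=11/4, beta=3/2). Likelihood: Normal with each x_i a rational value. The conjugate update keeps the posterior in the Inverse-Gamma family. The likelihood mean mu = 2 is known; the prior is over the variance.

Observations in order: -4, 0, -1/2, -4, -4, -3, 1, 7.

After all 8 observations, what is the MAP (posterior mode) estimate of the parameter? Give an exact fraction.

obs 1: x=-4 → posterior Inverse-Gamma(13/4, 39/2)
obs 2: x=0 → posterior Inverse-Gamma(15/4, 43/2)
obs 3: x=-1/2 → posterior Inverse-Gamma(17/4, 197/8)
obs 4: x=-4 → posterior Inverse-Gamma(19/4, 341/8)
obs 5: x=-4 → posterior Inverse-Gamma(21/4, 485/8)
obs 6: x=-3 → posterior Inverse-Gamma(23/4, 585/8)
obs 7: x=1 → posterior Inverse-Gamma(25/4, 589/8)
obs 8: x=7 → posterior Inverse-Gamma(27/4, 689/8)

689/62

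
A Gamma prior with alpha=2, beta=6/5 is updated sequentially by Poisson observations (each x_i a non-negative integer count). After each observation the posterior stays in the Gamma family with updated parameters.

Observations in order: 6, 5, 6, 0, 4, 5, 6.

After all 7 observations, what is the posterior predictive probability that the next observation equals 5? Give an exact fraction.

5359505134044136538010926403842170150996026254569007421866034375/35198604040942376601521363963212679870471944808141370374727139328

obs 1: x=6 → posterior Gamma(8, 11/5)
obs 2: x=5 → posterior Gamma(13, 16/5)
obs 3: x=6 → posterior Gamma(19, 21/5)
obs 4: x=0 → posterior Gamma(19, 26/5)
obs 5: x=4 → posterior Gamma(23, 31/5)
obs 6: x=5 → posterior Gamma(28, 36/5)
obs 7: x=6 → posterior Gamma(34, 41/5)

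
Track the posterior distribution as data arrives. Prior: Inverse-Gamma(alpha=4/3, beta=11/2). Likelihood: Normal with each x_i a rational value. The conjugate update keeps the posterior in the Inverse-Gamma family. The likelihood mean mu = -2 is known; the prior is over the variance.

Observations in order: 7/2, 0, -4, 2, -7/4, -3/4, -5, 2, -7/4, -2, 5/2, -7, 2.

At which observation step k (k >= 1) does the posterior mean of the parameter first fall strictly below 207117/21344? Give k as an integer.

k = 9

obs 1: x=7/2 → posterior Inverse-Gamma(11/6, 165/8)
obs 2: x=0 → posterior Inverse-Gamma(7/3, 181/8)
obs 3: x=-4 → posterior Inverse-Gamma(17/6, 197/8)
obs 4: x=2 → posterior Inverse-Gamma(10/3, 261/8)
obs 5: x=-7/4 → posterior Inverse-Gamma(23/6, 1045/32)
obs 6: x=-3/4 → posterior Inverse-Gamma(13/3, 535/16)
obs 7: x=-5 → posterior Inverse-Gamma(29/6, 607/16)
obs 8: x=2 → posterior Inverse-Gamma(16/3, 735/16)
obs 9: x=-7/4 → posterior Inverse-Gamma(35/6, 1471/32)
obs 10: x=-2 → posterior Inverse-Gamma(19/3, 1471/32)
obs 11: x=5/2 → posterior Inverse-Gamma(41/6, 1795/32)
obs 12: x=-7 → posterior Inverse-Gamma(22/3, 2195/32)
obs 13: x=2 → posterior Inverse-Gamma(47/6, 2451/32)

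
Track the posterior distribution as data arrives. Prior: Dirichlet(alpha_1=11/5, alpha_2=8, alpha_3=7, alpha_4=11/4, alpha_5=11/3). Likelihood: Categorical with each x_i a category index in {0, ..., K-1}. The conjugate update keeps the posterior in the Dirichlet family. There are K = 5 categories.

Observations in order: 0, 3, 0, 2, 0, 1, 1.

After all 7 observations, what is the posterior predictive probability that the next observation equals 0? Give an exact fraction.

312/1837

obs 1: x=0 → posterior Dirichlet(16/5, 8, 7, 11/4, 11/3)
obs 2: x=3 → posterior Dirichlet(16/5, 8, 7, 15/4, 11/3)
obs 3: x=0 → posterior Dirichlet(21/5, 8, 7, 15/4, 11/3)
obs 4: x=2 → posterior Dirichlet(21/5, 8, 8, 15/4, 11/3)
obs 5: x=0 → posterior Dirichlet(26/5, 8, 8, 15/4, 11/3)
obs 6: x=1 → posterior Dirichlet(26/5, 9, 8, 15/4, 11/3)
obs 7: x=1 → posterior Dirichlet(26/5, 10, 8, 15/4, 11/3)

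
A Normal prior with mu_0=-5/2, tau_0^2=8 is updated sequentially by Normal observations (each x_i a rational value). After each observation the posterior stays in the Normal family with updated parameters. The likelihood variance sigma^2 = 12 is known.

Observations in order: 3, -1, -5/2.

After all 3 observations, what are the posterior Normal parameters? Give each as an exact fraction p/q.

obs 1: x=3 → posterior Normal(-3/10, 24/5)
obs 2: x=-1 → posterior Normal(-1/2, 24/7)
obs 3: x=-5/2 → posterior Normal(-17/18, 8/3)

mu_0=-17/18, tau_0^2=8/3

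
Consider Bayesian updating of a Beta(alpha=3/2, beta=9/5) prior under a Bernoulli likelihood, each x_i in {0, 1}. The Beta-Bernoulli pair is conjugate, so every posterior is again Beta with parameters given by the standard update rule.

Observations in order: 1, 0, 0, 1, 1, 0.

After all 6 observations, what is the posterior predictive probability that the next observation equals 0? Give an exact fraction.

16/31

obs 1: x=1 → posterior Beta(5/2, 9/5)
obs 2: x=0 → posterior Beta(5/2, 14/5)
obs 3: x=0 → posterior Beta(5/2, 19/5)
obs 4: x=1 → posterior Beta(7/2, 19/5)
obs 5: x=1 → posterior Beta(9/2, 19/5)
obs 6: x=0 → posterior Beta(9/2, 24/5)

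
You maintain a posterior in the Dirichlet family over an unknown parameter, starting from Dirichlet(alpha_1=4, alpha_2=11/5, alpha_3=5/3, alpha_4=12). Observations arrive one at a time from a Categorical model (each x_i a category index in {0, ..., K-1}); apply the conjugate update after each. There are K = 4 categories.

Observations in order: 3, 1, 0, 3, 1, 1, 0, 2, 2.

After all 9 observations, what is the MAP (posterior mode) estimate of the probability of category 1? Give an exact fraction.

obs 1: x=3 → posterior Dirichlet(4, 11/5, 5/3, 13)
obs 2: x=1 → posterior Dirichlet(4, 16/5, 5/3, 13)
obs 3: x=0 → posterior Dirichlet(5, 16/5, 5/3, 13)
obs 4: x=3 → posterior Dirichlet(5, 16/5, 5/3, 14)
obs 5: x=1 → posterior Dirichlet(5, 21/5, 5/3, 14)
obs 6: x=1 → posterior Dirichlet(5, 26/5, 5/3, 14)
obs 7: x=0 → posterior Dirichlet(6, 26/5, 5/3, 14)
obs 8: x=2 → posterior Dirichlet(6, 26/5, 8/3, 14)
obs 9: x=2 → posterior Dirichlet(6, 26/5, 11/3, 14)

63/373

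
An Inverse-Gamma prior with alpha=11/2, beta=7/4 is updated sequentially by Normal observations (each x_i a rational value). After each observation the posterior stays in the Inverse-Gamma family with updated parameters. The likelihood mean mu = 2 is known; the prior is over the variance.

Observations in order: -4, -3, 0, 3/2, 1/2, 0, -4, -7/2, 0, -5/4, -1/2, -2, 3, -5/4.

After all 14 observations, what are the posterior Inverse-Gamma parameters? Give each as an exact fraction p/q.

obs 1: x=-4 → posterior Inverse-Gamma(6, 79/4)
obs 2: x=-3 → posterior Inverse-Gamma(13/2, 129/4)
obs 3: x=0 → posterior Inverse-Gamma(7, 137/4)
obs 4: x=3/2 → posterior Inverse-Gamma(15/2, 275/8)
obs 5: x=1/2 → posterior Inverse-Gamma(8, 71/2)
obs 6: x=0 → posterior Inverse-Gamma(17/2, 75/2)
obs 7: x=-4 → posterior Inverse-Gamma(9, 111/2)
obs 8: x=-7/2 → posterior Inverse-Gamma(19/2, 565/8)
obs 9: x=0 → posterior Inverse-Gamma(10, 581/8)
obs 10: x=-5/4 → posterior Inverse-Gamma(21/2, 2493/32)
obs 11: x=-1/2 → posterior Inverse-Gamma(11, 2593/32)
obs 12: x=-2 → posterior Inverse-Gamma(23/2, 2849/32)
obs 13: x=3 → posterior Inverse-Gamma(12, 2865/32)
obs 14: x=-5/4 → posterior Inverse-Gamma(25/2, 1517/16)

alpha=25/2, beta=1517/16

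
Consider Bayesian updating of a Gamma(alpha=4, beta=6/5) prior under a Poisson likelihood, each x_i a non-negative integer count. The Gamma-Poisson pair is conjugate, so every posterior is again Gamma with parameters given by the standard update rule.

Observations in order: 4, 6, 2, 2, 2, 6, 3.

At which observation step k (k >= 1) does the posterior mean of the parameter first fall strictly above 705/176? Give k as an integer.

obs 1: x=4 → posterior Gamma(8, 11/5)
obs 2: x=6 → posterior Gamma(14, 16/5)
obs 3: x=2 → posterior Gamma(16, 21/5)
obs 4: x=2 → posterior Gamma(18, 26/5)
obs 5: x=2 → posterior Gamma(20, 31/5)
obs 6: x=6 → posterior Gamma(26, 36/5)
obs 7: x=3 → posterior Gamma(29, 41/5)

k = 2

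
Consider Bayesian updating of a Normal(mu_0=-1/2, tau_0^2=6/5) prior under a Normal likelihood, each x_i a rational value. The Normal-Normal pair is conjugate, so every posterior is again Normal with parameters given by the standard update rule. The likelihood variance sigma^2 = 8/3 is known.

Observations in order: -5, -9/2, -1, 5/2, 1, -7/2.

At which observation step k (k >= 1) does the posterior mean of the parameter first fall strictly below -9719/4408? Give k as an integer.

k = 2

obs 1: x=-5 → posterior Normal(-55/29, 24/29)
obs 2: x=-9/2 → posterior Normal(-191/76, 12/19)
obs 3: x=-1 → posterior Normal(-209/94, 24/47)
obs 4: x=5/2 → posterior Normal(-41/28, 3/7)
obs 5: x=1 → posterior Normal(-73/65, 24/65)
obs 6: x=-7/2 → posterior Normal(-209/148, 12/37)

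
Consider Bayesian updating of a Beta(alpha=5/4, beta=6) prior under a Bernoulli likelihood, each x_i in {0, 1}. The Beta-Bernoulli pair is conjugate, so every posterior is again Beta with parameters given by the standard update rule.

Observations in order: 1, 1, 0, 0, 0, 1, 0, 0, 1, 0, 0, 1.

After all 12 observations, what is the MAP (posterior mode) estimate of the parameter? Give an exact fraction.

7/23

obs 1: x=1 → posterior Beta(9/4, 6)
obs 2: x=1 → posterior Beta(13/4, 6)
obs 3: x=0 → posterior Beta(13/4, 7)
obs 4: x=0 → posterior Beta(13/4, 8)
obs 5: x=0 → posterior Beta(13/4, 9)
obs 6: x=1 → posterior Beta(17/4, 9)
obs 7: x=0 → posterior Beta(17/4, 10)
obs 8: x=0 → posterior Beta(17/4, 11)
obs 9: x=1 → posterior Beta(21/4, 11)
obs 10: x=0 → posterior Beta(21/4, 12)
obs 11: x=0 → posterior Beta(21/4, 13)
obs 12: x=1 → posterior Beta(25/4, 13)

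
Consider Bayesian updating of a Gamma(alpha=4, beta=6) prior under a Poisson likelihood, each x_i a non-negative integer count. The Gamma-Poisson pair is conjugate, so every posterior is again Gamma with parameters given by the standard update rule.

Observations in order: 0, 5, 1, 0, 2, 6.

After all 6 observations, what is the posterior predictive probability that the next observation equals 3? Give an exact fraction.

30350599940209178050560/247064529073450392704413

obs 1: x=0 → posterior Gamma(4, 7)
obs 2: x=5 → posterior Gamma(9, 8)
obs 3: x=1 → posterior Gamma(10, 9)
obs 4: x=0 → posterior Gamma(10, 10)
obs 5: x=2 → posterior Gamma(12, 11)
obs 6: x=6 → posterior Gamma(18, 12)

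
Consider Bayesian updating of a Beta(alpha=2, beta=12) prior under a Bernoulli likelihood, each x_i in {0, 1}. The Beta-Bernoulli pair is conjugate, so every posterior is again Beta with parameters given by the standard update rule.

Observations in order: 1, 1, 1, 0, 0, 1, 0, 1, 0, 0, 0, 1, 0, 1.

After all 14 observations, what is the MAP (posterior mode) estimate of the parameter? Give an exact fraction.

obs 1: x=1 → posterior Beta(3, 12)
obs 2: x=1 → posterior Beta(4, 12)
obs 3: x=1 → posterior Beta(5, 12)
obs 4: x=0 → posterior Beta(5, 13)
obs 5: x=0 → posterior Beta(5, 14)
obs 6: x=1 → posterior Beta(6, 14)
obs 7: x=0 → posterior Beta(6, 15)
obs 8: x=1 → posterior Beta(7, 15)
obs 9: x=0 → posterior Beta(7, 16)
obs 10: x=0 → posterior Beta(7, 17)
obs 11: x=0 → posterior Beta(7, 18)
obs 12: x=1 → posterior Beta(8, 18)
obs 13: x=0 → posterior Beta(8, 19)
obs 14: x=1 → posterior Beta(9, 19)

4/13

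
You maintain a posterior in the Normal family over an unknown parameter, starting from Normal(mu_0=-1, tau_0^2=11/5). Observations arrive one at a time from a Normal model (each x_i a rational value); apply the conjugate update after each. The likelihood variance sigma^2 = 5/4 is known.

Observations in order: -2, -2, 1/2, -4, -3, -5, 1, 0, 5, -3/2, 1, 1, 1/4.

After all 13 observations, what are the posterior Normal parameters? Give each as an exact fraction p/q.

obs 1: x=-2 → posterior Normal(-113/69, 55/69)
obs 2: x=-2 → posterior Normal(-201/113, 55/113)
obs 3: x=1/2 → posterior Normal(-179/157, 55/157)
obs 4: x=-4 → posterior Normal(-355/201, 55/201)
obs 5: x=-3 → posterior Normal(-487/245, 11/49)
obs 6: x=-5 → posterior Normal(-707/289, 55/289)
obs 7: x=1 → posterior Normal(-221/111, 55/333)
obs 8: x=0 → posterior Normal(-51/29, 55/377)
obs 9: x=5 → posterior Normal(-443/421, 55/421)
obs 10: x=-3/2 → posterior Normal(-509/465, 11/93)
obs 11: x=1 → posterior Normal(-465/509, 55/509)
obs 12: x=1 → posterior Normal(-421/553, 55/553)
obs 13: x=1/4 → posterior Normal(-410/597, 55/597)

mu_0=-410/597, tau_0^2=55/597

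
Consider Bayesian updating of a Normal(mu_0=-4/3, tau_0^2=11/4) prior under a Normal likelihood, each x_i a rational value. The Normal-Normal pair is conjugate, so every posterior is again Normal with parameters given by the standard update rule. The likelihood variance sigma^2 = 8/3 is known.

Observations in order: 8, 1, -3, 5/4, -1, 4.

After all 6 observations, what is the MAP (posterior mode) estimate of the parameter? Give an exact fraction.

obs 1: x=8 → posterior Normal(664/195, 88/65)
obs 2: x=1 → posterior Normal(109/42, 44/49)
obs 3: x=-3 → posterior Normal(466/393, 88/131)
obs 4: x=5/4 → posterior Normal(2359/1968, 22/41)
obs 5: x=-1 → posterior Normal(1963/2364, 88/197)
obs 6: x=4 → posterior Normal(3547/2760, 44/115)

3547/2760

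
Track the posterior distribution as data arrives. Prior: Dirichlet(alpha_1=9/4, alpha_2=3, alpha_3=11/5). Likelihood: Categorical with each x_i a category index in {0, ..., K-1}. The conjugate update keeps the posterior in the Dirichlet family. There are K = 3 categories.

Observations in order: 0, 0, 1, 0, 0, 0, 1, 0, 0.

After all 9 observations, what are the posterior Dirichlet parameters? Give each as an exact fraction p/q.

obs 1: x=0 → posterior Dirichlet(13/4, 3, 11/5)
obs 2: x=0 → posterior Dirichlet(17/4, 3, 11/5)
obs 3: x=1 → posterior Dirichlet(17/4, 4, 11/5)
obs 4: x=0 → posterior Dirichlet(21/4, 4, 11/5)
obs 5: x=0 → posterior Dirichlet(25/4, 4, 11/5)
obs 6: x=0 → posterior Dirichlet(29/4, 4, 11/5)
obs 7: x=1 → posterior Dirichlet(29/4, 5, 11/5)
obs 8: x=0 → posterior Dirichlet(33/4, 5, 11/5)
obs 9: x=0 → posterior Dirichlet(37/4, 5, 11/5)

alpha_1=37/4, alpha_2=5, alpha_3=11/5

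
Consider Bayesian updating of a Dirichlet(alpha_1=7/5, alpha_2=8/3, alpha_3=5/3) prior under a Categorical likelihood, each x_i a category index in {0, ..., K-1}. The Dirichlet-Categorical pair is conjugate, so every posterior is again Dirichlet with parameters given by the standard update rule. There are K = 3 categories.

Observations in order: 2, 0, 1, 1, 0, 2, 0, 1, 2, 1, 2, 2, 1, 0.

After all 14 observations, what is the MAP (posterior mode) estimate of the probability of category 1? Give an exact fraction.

100/251

obs 1: x=2 → posterior Dirichlet(7/5, 8/3, 8/3)
obs 2: x=0 → posterior Dirichlet(12/5, 8/3, 8/3)
obs 3: x=1 → posterior Dirichlet(12/5, 11/3, 8/3)
obs 4: x=1 → posterior Dirichlet(12/5, 14/3, 8/3)
obs 5: x=0 → posterior Dirichlet(17/5, 14/3, 8/3)
obs 6: x=2 → posterior Dirichlet(17/5, 14/3, 11/3)
obs 7: x=0 → posterior Dirichlet(22/5, 14/3, 11/3)
obs 8: x=1 → posterior Dirichlet(22/5, 17/3, 11/3)
obs 9: x=2 → posterior Dirichlet(22/5, 17/3, 14/3)
obs 10: x=1 → posterior Dirichlet(22/5, 20/3, 14/3)
obs 11: x=2 → posterior Dirichlet(22/5, 20/3, 17/3)
obs 12: x=2 → posterior Dirichlet(22/5, 20/3, 20/3)
obs 13: x=1 → posterior Dirichlet(22/5, 23/3, 20/3)
obs 14: x=0 → posterior Dirichlet(27/5, 23/3, 20/3)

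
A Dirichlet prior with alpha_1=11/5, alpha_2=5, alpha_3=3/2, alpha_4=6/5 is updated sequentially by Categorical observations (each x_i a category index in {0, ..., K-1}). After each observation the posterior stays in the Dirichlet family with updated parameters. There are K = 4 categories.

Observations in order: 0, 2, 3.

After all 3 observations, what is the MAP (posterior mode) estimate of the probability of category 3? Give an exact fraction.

obs 1: x=0 → posterior Dirichlet(16/5, 5, 3/2, 6/5)
obs 2: x=2 → posterior Dirichlet(16/5, 5, 5/2, 6/5)
obs 3: x=3 → posterior Dirichlet(16/5, 5, 5/2, 11/5)

12/89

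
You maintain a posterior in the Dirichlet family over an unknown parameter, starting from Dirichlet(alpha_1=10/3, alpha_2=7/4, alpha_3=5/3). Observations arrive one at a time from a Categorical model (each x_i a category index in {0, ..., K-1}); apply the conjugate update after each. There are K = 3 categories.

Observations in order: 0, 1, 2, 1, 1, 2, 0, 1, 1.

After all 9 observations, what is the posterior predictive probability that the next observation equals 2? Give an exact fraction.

44/189

obs 1: x=0 → posterior Dirichlet(13/3, 7/4, 5/3)
obs 2: x=1 → posterior Dirichlet(13/3, 11/4, 5/3)
obs 3: x=2 → posterior Dirichlet(13/3, 11/4, 8/3)
obs 4: x=1 → posterior Dirichlet(13/3, 15/4, 8/3)
obs 5: x=1 → posterior Dirichlet(13/3, 19/4, 8/3)
obs 6: x=2 → posterior Dirichlet(13/3, 19/4, 11/3)
obs 7: x=0 → posterior Dirichlet(16/3, 19/4, 11/3)
obs 8: x=1 → posterior Dirichlet(16/3, 23/4, 11/3)
obs 9: x=1 → posterior Dirichlet(16/3, 27/4, 11/3)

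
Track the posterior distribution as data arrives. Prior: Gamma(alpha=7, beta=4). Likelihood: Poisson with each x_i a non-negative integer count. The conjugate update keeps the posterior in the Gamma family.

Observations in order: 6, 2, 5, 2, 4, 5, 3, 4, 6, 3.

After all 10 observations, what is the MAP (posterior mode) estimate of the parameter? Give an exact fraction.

23/7

obs 1: x=6 → posterior Gamma(13, 5)
obs 2: x=2 → posterior Gamma(15, 6)
obs 3: x=5 → posterior Gamma(20, 7)
obs 4: x=2 → posterior Gamma(22, 8)
obs 5: x=4 → posterior Gamma(26, 9)
obs 6: x=5 → posterior Gamma(31, 10)
obs 7: x=3 → posterior Gamma(34, 11)
obs 8: x=4 → posterior Gamma(38, 12)
obs 9: x=6 → posterior Gamma(44, 13)
obs 10: x=3 → posterior Gamma(47, 14)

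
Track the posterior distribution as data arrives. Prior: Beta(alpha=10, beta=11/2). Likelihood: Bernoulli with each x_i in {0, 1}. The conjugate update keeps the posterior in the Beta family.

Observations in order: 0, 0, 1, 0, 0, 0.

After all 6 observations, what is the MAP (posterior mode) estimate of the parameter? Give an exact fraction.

obs 1: x=0 → posterior Beta(10, 13/2)
obs 2: x=0 → posterior Beta(10, 15/2)
obs 3: x=1 → posterior Beta(11, 15/2)
obs 4: x=0 → posterior Beta(11, 17/2)
obs 5: x=0 → posterior Beta(11, 19/2)
obs 6: x=0 → posterior Beta(11, 21/2)

20/39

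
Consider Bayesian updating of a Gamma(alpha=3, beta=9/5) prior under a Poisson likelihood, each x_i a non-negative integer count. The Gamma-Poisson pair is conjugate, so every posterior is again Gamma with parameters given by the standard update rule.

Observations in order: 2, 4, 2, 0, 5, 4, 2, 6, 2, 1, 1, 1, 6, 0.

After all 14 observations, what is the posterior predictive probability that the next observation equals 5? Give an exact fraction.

obs 1: x=2 → posterior Gamma(5, 14/5)
obs 2: x=4 → posterior Gamma(9, 19/5)
obs 3: x=2 → posterior Gamma(11, 24/5)
obs 4: x=0 → posterior Gamma(11, 29/5)
obs 5: x=5 → posterior Gamma(16, 34/5)
obs 6: x=4 → posterior Gamma(20, 39/5)
obs 7: x=2 → posterior Gamma(22, 44/5)
obs 8: x=6 → posterior Gamma(28, 49/5)
obs 9: x=2 → posterior Gamma(30, 54/5)
obs 10: x=1 → posterior Gamma(31, 59/5)
obs 11: x=1 → posterior Gamma(32, 64/5)
obs 12: x=1 → posterior Gamma(33, 69/5)
obs 13: x=6 → posterior Gamma(39, 74/5)
obs 14: x=0 → posterior Gamma(39, 79/5)

7286219436784057051304749236452120730517541214418147002895883488417117237408628125/110927518141417170819136704971348377331339274996334386643755270426457813610510942208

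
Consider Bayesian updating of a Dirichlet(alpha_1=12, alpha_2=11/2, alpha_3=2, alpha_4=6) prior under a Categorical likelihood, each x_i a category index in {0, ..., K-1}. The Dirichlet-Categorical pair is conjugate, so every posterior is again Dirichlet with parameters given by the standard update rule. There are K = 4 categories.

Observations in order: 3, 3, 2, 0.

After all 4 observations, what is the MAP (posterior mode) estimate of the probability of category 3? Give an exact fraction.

14/51

obs 1: x=3 → posterior Dirichlet(12, 11/2, 2, 7)
obs 2: x=3 → posterior Dirichlet(12, 11/2, 2, 8)
obs 3: x=2 → posterior Dirichlet(12, 11/2, 3, 8)
obs 4: x=0 → posterior Dirichlet(13, 11/2, 3, 8)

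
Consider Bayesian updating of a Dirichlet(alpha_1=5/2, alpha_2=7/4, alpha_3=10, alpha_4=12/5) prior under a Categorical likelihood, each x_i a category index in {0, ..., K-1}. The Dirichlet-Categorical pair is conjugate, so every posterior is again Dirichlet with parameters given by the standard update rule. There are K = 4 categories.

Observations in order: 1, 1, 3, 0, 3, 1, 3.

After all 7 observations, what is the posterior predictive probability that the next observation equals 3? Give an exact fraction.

obs 1: x=1 → posterior Dirichlet(5/2, 11/4, 10, 12/5)
obs 2: x=1 → posterior Dirichlet(5/2, 15/4, 10, 12/5)
obs 3: x=3 → posterior Dirichlet(5/2, 15/4, 10, 17/5)
obs 4: x=0 → posterior Dirichlet(7/2, 15/4, 10, 17/5)
obs 5: x=3 → posterior Dirichlet(7/2, 15/4, 10, 22/5)
obs 6: x=1 → posterior Dirichlet(7/2, 19/4, 10, 22/5)
obs 7: x=3 → posterior Dirichlet(7/2, 19/4, 10, 27/5)

108/473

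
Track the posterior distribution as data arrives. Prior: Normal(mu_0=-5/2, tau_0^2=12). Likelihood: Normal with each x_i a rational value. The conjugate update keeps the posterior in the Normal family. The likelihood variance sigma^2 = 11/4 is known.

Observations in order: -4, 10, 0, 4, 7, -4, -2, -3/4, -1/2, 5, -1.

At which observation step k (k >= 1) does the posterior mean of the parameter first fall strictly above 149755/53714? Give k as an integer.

obs 1: x=-4 → posterior Normal(-439/118, 132/59)
obs 2: x=10 → posterior Normal(521/214, 132/107)
obs 3: x=0 → posterior Normal(521/310, 132/155)
obs 4: x=4 → posterior Normal(905/406, 132/203)
obs 5: x=7 → posterior Normal(1577/502, 132/251)
obs 6: x=-4 → posterior Normal(1193/598, 132/299)
obs 7: x=-2 → posterior Normal(1001/694, 132/347)
obs 8: x=-3/4 → posterior Normal(929/790, 132/395)
obs 9: x=-1/2 → posterior Normal(881/886, 132/443)
obs 10: x=5 → posterior Normal(1361/982, 132/491)
obs 11: x=-1 → posterior Normal(115/98, 12/49)

k = 5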